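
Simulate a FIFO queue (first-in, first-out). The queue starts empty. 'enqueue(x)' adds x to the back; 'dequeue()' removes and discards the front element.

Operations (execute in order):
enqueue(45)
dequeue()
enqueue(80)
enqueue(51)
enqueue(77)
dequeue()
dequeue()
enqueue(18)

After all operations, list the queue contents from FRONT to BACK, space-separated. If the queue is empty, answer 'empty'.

Answer: 77 18

Derivation:
enqueue(45): [45]
dequeue(): []
enqueue(80): [80]
enqueue(51): [80, 51]
enqueue(77): [80, 51, 77]
dequeue(): [51, 77]
dequeue(): [77]
enqueue(18): [77, 18]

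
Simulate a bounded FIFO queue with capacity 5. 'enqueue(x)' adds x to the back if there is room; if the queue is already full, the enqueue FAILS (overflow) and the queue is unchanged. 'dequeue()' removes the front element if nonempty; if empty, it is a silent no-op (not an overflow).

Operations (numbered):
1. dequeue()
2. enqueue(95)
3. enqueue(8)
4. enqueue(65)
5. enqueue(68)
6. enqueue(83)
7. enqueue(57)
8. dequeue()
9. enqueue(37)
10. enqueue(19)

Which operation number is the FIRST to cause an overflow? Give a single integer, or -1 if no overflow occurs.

1. dequeue(): empty, no-op, size=0
2. enqueue(95): size=1
3. enqueue(8): size=2
4. enqueue(65): size=3
5. enqueue(68): size=4
6. enqueue(83): size=5
7. enqueue(57): size=5=cap → OVERFLOW (fail)
8. dequeue(): size=4
9. enqueue(37): size=5
10. enqueue(19): size=5=cap → OVERFLOW (fail)

Answer: 7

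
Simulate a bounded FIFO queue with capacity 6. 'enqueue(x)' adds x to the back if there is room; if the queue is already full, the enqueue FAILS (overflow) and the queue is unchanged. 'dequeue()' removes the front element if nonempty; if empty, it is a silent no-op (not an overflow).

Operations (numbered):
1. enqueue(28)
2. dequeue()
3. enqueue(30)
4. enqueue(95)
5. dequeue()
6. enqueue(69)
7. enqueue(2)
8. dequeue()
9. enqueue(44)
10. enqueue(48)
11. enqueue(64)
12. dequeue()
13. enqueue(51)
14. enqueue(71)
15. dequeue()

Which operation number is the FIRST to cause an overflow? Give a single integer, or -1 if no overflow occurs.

Answer: -1

Derivation:
1. enqueue(28): size=1
2. dequeue(): size=0
3. enqueue(30): size=1
4. enqueue(95): size=2
5. dequeue(): size=1
6. enqueue(69): size=2
7. enqueue(2): size=3
8. dequeue(): size=2
9. enqueue(44): size=3
10. enqueue(48): size=4
11. enqueue(64): size=5
12. dequeue(): size=4
13. enqueue(51): size=5
14. enqueue(71): size=6
15. dequeue(): size=5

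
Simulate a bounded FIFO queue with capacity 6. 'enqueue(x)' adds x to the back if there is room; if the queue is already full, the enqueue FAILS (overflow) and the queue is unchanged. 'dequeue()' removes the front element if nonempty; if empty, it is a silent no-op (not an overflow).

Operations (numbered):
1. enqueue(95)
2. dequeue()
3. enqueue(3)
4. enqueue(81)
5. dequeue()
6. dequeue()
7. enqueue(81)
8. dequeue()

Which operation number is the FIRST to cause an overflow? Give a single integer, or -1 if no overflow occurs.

Answer: -1

Derivation:
1. enqueue(95): size=1
2. dequeue(): size=0
3. enqueue(3): size=1
4. enqueue(81): size=2
5. dequeue(): size=1
6. dequeue(): size=0
7. enqueue(81): size=1
8. dequeue(): size=0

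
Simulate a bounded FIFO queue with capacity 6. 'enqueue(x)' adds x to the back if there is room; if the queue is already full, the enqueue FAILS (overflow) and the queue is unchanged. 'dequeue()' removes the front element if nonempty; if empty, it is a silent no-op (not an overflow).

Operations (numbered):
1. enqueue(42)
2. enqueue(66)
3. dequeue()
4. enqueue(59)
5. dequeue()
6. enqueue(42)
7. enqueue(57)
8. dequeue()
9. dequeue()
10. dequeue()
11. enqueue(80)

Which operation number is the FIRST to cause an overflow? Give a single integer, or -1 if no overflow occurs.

Answer: -1

Derivation:
1. enqueue(42): size=1
2. enqueue(66): size=2
3. dequeue(): size=1
4. enqueue(59): size=2
5. dequeue(): size=1
6. enqueue(42): size=2
7. enqueue(57): size=3
8. dequeue(): size=2
9. dequeue(): size=1
10. dequeue(): size=0
11. enqueue(80): size=1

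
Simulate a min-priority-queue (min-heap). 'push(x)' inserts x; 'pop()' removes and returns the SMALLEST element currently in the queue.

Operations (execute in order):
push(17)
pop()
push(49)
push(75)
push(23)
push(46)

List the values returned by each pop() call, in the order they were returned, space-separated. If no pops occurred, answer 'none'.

Answer: 17

Derivation:
push(17): heap contents = [17]
pop() → 17: heap contents = []
push(49): heap contents = [49]
push(75): heap contents = [49, 75]
push(23): heap contents = [23, 49, 75]
push(46): heap contents = [23, 46, 49, 75]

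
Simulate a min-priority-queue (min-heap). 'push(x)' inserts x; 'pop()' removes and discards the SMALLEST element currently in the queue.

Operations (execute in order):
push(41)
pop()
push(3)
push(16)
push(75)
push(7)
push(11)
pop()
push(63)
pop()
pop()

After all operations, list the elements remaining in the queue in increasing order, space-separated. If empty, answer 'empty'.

Answer: 16 63 75

Derivation:
push(41): heap contents = [41]
pop() → 41: heap contents = []
push(3): heap contents = [3]
push(16): heap contents = [3, 16]
push(75): heap contents = [3, 16, 75]
push(7): heap contents = [3, 7, 16, 75]
push(11): heap contents = [3, 7, 11, 16, 75]
pop() → 3: heap contents = [7, 11, 16, 75]
push(63): heap contents = [7, 11, 16, 63, 75]
pop() → 7: heap contents = [11, 16, 63, 75]
pop() → 11: heap contents = [16, 63, 75]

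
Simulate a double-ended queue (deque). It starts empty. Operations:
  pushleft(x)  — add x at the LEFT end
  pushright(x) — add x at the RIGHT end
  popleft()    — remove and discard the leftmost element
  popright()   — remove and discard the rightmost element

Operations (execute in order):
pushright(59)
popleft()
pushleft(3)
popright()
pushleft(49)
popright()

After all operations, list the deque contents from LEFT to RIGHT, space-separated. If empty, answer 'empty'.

pushright(59): [59]
popleft(): []
pushleft(3): [3]
popright(): []
pushleft(49): [49]
popright(): []

Answer: empty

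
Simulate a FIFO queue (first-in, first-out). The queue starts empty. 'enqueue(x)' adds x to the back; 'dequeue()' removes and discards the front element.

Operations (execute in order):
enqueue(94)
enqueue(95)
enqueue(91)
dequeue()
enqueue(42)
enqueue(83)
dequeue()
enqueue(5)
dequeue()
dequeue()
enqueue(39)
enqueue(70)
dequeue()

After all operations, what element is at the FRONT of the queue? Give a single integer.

enqueue(94): queue = [94]
enqueue(95): queue = [94, 95]
enqueue(91): queue = [94, 95, 91]
dequeue(): queue = [95, 91]
enqueue(42): queue = [95, 91, 42]
enqueue(83): queue = [95, 91, 42, 83]
dequeue(): queue = [91, 42, 83]
enqueue(5): queue = [91, 42, 83, 5]
dequeue(): queue = [42, 83, 5]
dequeue(): queue = [83, 5]
enqueue(39): queue = [83, 5, 39]
enqueue(70): queue = [83, 5, 39, 70]
dequeue(): queue = [5, 39, 70]

Answer: 5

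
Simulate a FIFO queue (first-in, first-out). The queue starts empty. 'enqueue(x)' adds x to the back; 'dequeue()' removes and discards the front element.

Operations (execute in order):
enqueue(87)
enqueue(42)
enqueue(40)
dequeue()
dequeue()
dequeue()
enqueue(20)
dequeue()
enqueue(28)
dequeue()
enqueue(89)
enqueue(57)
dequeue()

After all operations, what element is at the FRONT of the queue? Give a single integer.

enqueue(87): queue = [87]
enqueue(42): queue = [87, 42]
enqueue(40): queue = [87, 42, 40]
dequeue(): queue = [42, 40]
dequeue(): queue = [40]
dequeue(): queue = []
enqueue(20): queue = [20]
dequeue(): queue = []
enqueue(28): queue = [28]
dequeue(): queue = []
enqueue(89): queue = [89]
enqueue(57): queue = [89, 57]
dequeue(): queue = [57]

Answer: 57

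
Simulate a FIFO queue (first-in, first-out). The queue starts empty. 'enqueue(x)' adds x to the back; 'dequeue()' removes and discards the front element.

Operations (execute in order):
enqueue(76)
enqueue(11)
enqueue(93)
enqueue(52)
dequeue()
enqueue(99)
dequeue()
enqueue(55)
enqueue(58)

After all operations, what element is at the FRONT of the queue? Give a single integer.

Answer: 93

Derivation:
enqueue(76): queue = [76]
enqueue(11): queue = [76, 11]
enqueue(93): queue = [76, 11, 93]
enqueue(52): queue = [76, 11, 93, 52]
dequeue(): queue = [11, 93, 52]
enqueue(99): queue = [11, 93, 52, 99]
dequeue(): queue = [93, 52, 99]
enqueue(55): queue = [93, 52, 99, 55]
enqueue(58): queue = [93, 52, 99, 55, 58]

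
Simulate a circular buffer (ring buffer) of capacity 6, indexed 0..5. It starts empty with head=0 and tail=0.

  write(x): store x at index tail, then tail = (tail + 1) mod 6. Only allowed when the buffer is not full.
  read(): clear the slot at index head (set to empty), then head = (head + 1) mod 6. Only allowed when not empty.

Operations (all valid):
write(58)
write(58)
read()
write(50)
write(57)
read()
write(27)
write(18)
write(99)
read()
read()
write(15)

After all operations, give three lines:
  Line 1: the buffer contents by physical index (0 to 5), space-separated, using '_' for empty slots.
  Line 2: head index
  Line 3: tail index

write(58): buf=[58 _ _ _ _ _], head=0, tail=1, size=1
write(58): buf=[58 58 _ _ _ _], head=0, tail=2, size=2
read(): buf=[_ 58 _ _ _ _], head=1, tail=2, size=1
write(50): buf=[_ 58 50 _ _ _], head=1, tail=3, size=2
write(57): buf=[_ 58 50 57 _ _], head=1, tail=4, size=3
read(): buf=[_ _ 50 57 _ _], head=2, tail=4, size=2
write(27): buf=[_ _ 50 57 27 _], head=2, tail=5, size=3
write(18): buf=[_ _ 50 57 27 18], head=2, tail=0, size=4
write(99): buf=[99 _ 50 57 27 18], head=2, tail=1, size=5
read(): buf=[99 _ _ 57 27 18], head=3, tail=1, size=4
read(): buf=[99 _ _ _ 27 18], head=4, tail=1, size=3
write(15): buf=[99 15 _ _ 27 18], head=4, tail=2, size=4

Answer: 99 15 _ _ 27 18
4
2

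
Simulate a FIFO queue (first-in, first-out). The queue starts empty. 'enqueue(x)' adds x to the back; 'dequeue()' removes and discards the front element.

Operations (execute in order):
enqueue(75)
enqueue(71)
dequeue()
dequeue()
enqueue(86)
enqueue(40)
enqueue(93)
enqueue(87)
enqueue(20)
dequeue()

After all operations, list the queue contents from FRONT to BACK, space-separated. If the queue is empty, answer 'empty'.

enqueue(75): [75]
enqueue(71): [75, 71]
dequeue(): [71]
dequeue(): []
enqueue(86): [86]
enqueue(40): [86, 40]
enqueue(93): [86, 40, 93]
enqueue(87): [86, 40, 93, 87]
enqueue(20): [86, 40, 93, 87, 20]
dequeue(): [40, 93, 87, 20]

Answer: 40 93 87 20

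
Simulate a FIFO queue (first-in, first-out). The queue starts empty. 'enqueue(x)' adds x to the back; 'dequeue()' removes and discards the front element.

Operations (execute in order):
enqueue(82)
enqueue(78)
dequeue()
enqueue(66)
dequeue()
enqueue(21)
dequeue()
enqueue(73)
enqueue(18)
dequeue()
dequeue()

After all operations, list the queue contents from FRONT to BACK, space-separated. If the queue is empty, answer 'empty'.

enqueue(82): [82]
enqueue(78): [82, 78]
dequeue(): [78]
enqueue(66): [78, 66]
dequeue(): [66]
enqueue(21): [66, 21]
dequeue(): [21]
enqueue(73): [21, 73]
enqueue(18): [21, 73, 18]
dequeue(): [73, 18]
dequeue(): [18]

Answer: 18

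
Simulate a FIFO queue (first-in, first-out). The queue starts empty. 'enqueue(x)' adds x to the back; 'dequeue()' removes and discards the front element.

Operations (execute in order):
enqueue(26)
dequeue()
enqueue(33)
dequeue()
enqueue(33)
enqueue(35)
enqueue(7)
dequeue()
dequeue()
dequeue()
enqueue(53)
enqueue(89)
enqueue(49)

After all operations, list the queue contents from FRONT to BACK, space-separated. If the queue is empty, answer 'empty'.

Answer: 53 89 49

Derivation:
enqueue(26): [26]
dequeue(): []
enqueue(33): [33]
dequeue(): []
enqueue(33): [33]
enqueue(35): [33, 35]
enqueue(7): [33, 35, 7]
dequeue(): [35, 7]
dequeue(): [7]
dequeue(): []
enqueue(53): [53]
enqueue(89): [53, 89]
enqueue(49): [53, 89, 49]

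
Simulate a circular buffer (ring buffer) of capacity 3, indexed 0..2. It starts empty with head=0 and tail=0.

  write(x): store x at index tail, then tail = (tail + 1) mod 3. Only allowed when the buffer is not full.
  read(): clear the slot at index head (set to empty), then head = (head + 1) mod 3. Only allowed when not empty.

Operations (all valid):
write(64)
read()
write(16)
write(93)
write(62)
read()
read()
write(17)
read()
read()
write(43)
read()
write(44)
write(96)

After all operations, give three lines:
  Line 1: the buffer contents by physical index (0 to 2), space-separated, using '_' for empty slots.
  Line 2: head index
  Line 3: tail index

write(64): buf=[64 _ _], head=0, tail=1, size=1
read(): buf=[_ _ _], head=1, tail=1, size=0
write(16): buf=[_ 16 _], head=1, tail=2, size=1
write(93): buf=[_ 16 93], head=1, tail=0, size=2
write(62): buf=[62 16 93], head=1, tail=1, size=3
read(): buf=[62 _ 93], head=2, tail=1, size=2
read(): buf=[62 _ _], head=0, tail=1, size=1
write(17): buf=[62 17 _], head=0, tail=2, size=2
read(): buf=[_ 17 _], head=1, tail=2, size=1
read(): buf=[_ _ _], head=2, tail=2, size=0
write(43): buf=[_ _ 43], head=2, tail=0, size=1
read(): buf=[_ _ _], head=0, tail=0, size=0
write(44): buf=[44 _ _], head=0, tail=1, size=1
write(96): buf=[44 96 _], head=0, tail=2, size=2

Answer: 44 96 _
0
2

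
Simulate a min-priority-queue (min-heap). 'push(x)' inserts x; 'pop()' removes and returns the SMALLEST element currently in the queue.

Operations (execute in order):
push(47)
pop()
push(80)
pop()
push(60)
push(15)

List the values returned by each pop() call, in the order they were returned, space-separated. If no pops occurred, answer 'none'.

push(47): heap contents = [47]
pop() → 47: heap contents = []
push(80): heap contents = [80]
pop() → 80: heap contents = []
push(60): heap contents = [60]
push(15): heap contents = [15, 60]

Answer: 47 80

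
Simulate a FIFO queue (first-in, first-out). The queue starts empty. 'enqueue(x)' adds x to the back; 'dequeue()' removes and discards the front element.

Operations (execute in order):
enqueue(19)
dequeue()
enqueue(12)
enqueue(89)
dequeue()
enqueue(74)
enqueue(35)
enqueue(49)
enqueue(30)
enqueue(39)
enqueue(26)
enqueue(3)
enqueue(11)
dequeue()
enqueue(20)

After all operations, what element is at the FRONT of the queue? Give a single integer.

Answer: 74

Derivation:
enqueue(19): queue = [19]
dequeue(): queue = []
enqueue(12): queue = [12]
enqueue(89): queue = [12, 89]
dequeue(): queue = [89]
enqueue(74): queue = [89, 74]
enqueue(35): queue = [89, 74, 35]
enqueue(49): queue = [89, 74, 35, 49]
enqueue(30): queue = [89, 74, 35, 49, 30]
enqueue(39): queue = [89, 74, 35, 49, 30, 39]
enqueue(26): queue = [89, 74, 35, 49, 30, 39, 26]
enqueue(3): queue = [89, 74, 35, 49, 30, 39, 26, 3]
enqueue(11): queue = [89, 74, 35, 49, 30, 39, 26, 3, 11]
dequeue(): queue = [74, 35, 49, 30, 39, 26, 3, 11]
enqueue(20): queue = [74, 35, 49, 30, 39, 26, 3, 11, 20]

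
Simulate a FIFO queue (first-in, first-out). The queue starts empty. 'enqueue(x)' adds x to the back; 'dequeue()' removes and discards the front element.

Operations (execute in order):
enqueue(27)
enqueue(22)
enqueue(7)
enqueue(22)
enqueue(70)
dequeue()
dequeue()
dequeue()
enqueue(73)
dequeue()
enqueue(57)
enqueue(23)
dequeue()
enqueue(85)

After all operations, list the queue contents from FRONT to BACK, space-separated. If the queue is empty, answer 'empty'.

Answer: 73 57 23 85

Derivation:
enqueue(27): [27]
enqueue(22): [27, 22]
enqueue(7): [27, 22, 7]
enqueue(22): [27, 22, 7, 22]
enqueue(70): [27, 22, 7, 22, 70]
dequeue(): [22, 7, 22, 70]
dequeue(): [7, 22, 70]
dequeue(): [22, 70]
enqueue(73): [22, 70, 73]
dequeue(): [70, 73]
enqueue(57): [70, 73, 57]
enqueue(23): [70, 73, 57, 23]
dequeue(): [73, 57, 23]
enqueue(85): [73, 57, 23, 85]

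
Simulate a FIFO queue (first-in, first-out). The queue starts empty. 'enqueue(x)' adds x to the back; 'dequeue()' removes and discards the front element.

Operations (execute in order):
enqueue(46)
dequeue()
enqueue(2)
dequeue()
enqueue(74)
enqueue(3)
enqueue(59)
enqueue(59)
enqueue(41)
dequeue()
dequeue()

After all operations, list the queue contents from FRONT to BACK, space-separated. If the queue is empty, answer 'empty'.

enqueue(46): [46]
dequeue(): []
enqueue(2): [2]
dequeue(): []
enqueue(74): [74]
enqueue(3): [74, 3]
enqueue(59): [74, 3, 59]
enqueue(59): [74, 3, 59, 59]
enqueue(41): [74, 3, 59, 59, 41]
dequeue(): [3, 59, 59, 41]
dequeue(): [59, 59, 41]

Answer: 59 59 41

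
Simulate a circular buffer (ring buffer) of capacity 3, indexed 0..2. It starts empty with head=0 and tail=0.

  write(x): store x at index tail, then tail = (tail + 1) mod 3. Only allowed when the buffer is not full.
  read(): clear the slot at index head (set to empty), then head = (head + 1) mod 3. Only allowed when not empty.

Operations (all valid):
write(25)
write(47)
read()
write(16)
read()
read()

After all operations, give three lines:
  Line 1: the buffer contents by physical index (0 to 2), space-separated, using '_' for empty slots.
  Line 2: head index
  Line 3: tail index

Answer: _ _ _
0
0

Derivation:
write(25): buf=[25 _ _], head=0, tail=1, size=1
write(47): buf=[25 47 _], head=0, tail=2, size=2
read(): buf=[_ 47 _], head=1, tail=2, size=1
write(16): buf=[_ 47 16], head=1, tail=0, size=2
read(): buf=[_ _ 16], head=2, tail=0, size=1
read(): buf=[_ _ _], head=0, tail=0, size=0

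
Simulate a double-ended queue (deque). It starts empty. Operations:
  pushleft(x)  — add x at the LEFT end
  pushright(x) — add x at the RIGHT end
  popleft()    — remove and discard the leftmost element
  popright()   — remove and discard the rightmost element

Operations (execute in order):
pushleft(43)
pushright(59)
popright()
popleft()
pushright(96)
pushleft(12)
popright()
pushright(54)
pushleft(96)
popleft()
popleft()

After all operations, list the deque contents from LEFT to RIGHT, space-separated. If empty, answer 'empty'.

pushleft(43): [43]
pushright(59): [43, 59]
popright(): [43]
popleft(): []
pushright(96): [96]
pushleft(12): [12, 96]
popright(): [12]
pushright(54): [12, 54]
pushleft(96): [96, 12, 54]
popleft(): [12, 54]
popleft(): [54]

Answer: 54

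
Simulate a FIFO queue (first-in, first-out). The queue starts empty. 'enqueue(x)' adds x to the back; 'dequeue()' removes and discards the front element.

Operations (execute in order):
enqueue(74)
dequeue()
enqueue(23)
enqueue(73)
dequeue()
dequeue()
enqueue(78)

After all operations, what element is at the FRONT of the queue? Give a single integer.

enqueue(74): queue = [74]
dequeue(): queue = []
enqueue(23): queue = [23]
enqueue(73): queue = [23, 73]
dequeue(): queue = [73]
dequeue(): queue = []
enqueue(78): queue = [78]

Answer: 78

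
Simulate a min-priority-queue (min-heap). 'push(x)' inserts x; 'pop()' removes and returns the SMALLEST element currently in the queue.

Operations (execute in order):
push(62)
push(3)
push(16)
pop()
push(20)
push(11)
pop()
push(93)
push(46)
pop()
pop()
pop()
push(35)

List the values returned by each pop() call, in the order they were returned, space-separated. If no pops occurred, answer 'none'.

push(62): heap contents = [62]
push(3): heap contents = [3, 62]
push(16): heap contents = [3, 16, 62]
pop() → 3: heap contents = [16, 62]
push(20): heap contents = [16, 20, 62]
push(11): heap contents = [11, 16, 20, 62]
pop() → 11: heap contents = [16, 20, 62]
push(93): heap contents = [16, 20, 62, 93]
push(46): heap contents = [16, 20, 46, 62, 93]
pop() → 16: heap contents = [20, 46, 62, 93]
pop() → 20: heap contents = [46, 62, 93]
pop() → 46: heap contents = [62, 93]
push(35): heap contents = [35, 62, 93]

Answer: 3 11 16 20 46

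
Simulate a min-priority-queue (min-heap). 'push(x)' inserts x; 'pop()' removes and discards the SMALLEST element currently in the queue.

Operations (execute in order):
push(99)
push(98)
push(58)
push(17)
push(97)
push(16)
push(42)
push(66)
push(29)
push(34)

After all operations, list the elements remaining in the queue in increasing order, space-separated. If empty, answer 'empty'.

push(99): heap contents = [99]
push(98): heap contents = [98, 99]
push(58): heap contents = [58, 98, 99]
push(17): heap contents = [17, 58, 98, 99]
push(97): heap contents = [17, 58, 97, 98, 99]
push(16): heap contents = [16, 17, 58, 97, 98, 99]
push(42): heap contents = [16, 17, 42, 58, 97, 98, 99]
push(66): heap contents = [16, 17, 42, 58, 66, 97, 98, 99]
push(29): heap contents = [16, 17, 29, 42, 58, 66, 97, 98, 99]
push(34): heap contents = [16, 17, 29, 34, 42, 58, 66, 97, 98, 99]

Answer: 16 17 29 34 42 58 66 97 98 99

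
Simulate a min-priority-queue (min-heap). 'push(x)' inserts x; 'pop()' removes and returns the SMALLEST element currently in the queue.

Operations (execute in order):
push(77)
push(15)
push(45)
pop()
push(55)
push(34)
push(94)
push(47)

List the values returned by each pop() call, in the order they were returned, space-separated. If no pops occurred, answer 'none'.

Answer: 15

Derivation:
push(77): heap contents = [77]
push(15): heap contents = [15, 77]
push(45): heap contents = [15, 45, 77]
pop() → 15: heap contents = [45, 77]
push(55): heap contents = [45, 55, 77]
push(34): heap contents = [34, 45, 55, 77]
push(94): heap contents = [34, 45, 55, 77, 94]
push(47): heap contents = [34, 45, 47, 55, 77, 94]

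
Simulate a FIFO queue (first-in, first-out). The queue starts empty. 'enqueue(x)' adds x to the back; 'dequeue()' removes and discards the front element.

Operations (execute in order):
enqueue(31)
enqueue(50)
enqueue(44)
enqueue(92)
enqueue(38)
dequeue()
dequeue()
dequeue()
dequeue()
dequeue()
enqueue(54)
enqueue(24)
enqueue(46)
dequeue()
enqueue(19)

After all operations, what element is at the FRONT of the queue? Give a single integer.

Answer: 24

Derivation:
enqueue(31): queue = [31]
enqueue(50): queue = [31, 50]
enqueue(44): queue = [31, 50, 44]
enqueue(92): queue = [31, 50, 44, 92]
enqueue(38): queue = [31, 50, 44, 92, 38]
dequeue(): queue = [50, 44, 92, 38]
dequeue(): queue = [44, 92, 38]
dequeue(): queue = [92, 38]
dequeue(): queue = [38]
dequeue(): queue = []
enqueue(54): queue = [54]
enqueue(24): queue = [54, 24]
enqueue(46): queue = [54, 24, 46]
dequeue(): queue = [24, 46]
enqueue(19): queue = [24, 46, 19]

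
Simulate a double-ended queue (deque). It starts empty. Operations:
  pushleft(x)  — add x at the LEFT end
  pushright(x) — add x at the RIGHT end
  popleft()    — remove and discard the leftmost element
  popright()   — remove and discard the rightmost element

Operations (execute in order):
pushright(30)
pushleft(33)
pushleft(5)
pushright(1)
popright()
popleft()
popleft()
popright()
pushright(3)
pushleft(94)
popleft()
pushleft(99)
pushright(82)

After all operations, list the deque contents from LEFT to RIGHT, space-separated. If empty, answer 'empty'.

pushright(30): [30]
pushleft(33): [33, 30]
pushleft(5): [5, 33, 30]
pushright(1): [5, 33, 30, 1]
popright(): [5, 33, 30]
popleft(): [33, 30]
popleft(): [30]
popright(): []
pushright(3): [3]
pushleft(94): [94, 3]
popleft(): [3]
pushleft(99): [99, 3]
pushright(82): [99, 3, 82]

Answer: 99 3 82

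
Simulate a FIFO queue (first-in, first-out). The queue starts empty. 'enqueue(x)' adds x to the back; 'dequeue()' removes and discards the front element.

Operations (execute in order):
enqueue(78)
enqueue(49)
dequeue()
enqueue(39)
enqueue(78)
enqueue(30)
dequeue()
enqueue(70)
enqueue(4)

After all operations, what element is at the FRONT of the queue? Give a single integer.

Answer: 39

Derivation:
enqueue(78): queue = [78]
enqueue(49): queue = [78, 49]
dequeue(): queue = [49]
enqueue(39): queue = [49, 39]
enqueue(78): queue = [49, 39, 78]
enqueue(30): queue = [49, 39, 78, 30]
dequeue(): queue = [39, 78, 30]
enqueue(70): queue = [39, 78, 30, 70]
enqueue(4): queue = [39, 78, 30, 70, 4]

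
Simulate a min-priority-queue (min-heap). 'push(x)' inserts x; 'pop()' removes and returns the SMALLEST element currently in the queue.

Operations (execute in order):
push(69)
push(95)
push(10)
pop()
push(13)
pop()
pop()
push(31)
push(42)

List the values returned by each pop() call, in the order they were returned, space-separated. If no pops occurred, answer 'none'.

Answer: 10 13 69

Derivation:
push(69): heap contents = [69]
push(95): heap contents = [69, 95]
push(10): heap contents = [10, 69, 95]
pop() → 10: heap contents = [69, 95]
push(13): heap contents = [13, 69, 95]
pop() → 13: heap contents = [69, 95]
pop() → 69: heap contents = [95]
push(31): heap contents = [31, 95]
push(42): heap contents = [31, 42, 95]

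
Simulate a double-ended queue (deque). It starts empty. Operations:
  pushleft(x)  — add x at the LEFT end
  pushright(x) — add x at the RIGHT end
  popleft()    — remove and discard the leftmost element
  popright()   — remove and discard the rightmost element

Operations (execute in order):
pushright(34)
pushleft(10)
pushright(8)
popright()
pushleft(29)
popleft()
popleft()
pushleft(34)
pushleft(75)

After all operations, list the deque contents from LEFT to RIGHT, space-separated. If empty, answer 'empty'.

Answer: 75 34 34

Derivation:
pushright(34): [34]
pushleft(10): [10, 34]
pushright(8): [10, 34, 8]
popright(): [10, 34]
pushleft(29): [29, 10, 34]
popleft(): [10, 34]
popleft(): [34]
pushleft(34): [34, 34]
pushleft(75): [75, 34, 34]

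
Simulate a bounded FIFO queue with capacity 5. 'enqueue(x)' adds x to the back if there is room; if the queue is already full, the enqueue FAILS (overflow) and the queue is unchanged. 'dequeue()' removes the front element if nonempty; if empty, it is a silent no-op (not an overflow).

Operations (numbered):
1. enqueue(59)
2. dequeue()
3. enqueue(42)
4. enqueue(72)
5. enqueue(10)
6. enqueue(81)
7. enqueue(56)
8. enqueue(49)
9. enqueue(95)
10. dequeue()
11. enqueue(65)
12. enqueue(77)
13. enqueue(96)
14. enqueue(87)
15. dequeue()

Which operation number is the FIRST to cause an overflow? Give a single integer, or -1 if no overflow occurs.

Answer: 8

Derivation:
1. enqueue(59): size=1
2. dequeue(): size=0
3. enqueue(42): size=1
4. enqueue(72): size=2
5. enqueue(10): size=3
6. enqueue(81): size=4
7. enqueue(56): size=5
8. enqueue(49): size=5=cap → OVERFLOW (fail)
9. enqueue(95): size=5=cap → OVERFLOW (fail)
10. dequeue(): size=4
11. enqueue(65): size=5
12. enqueue(77): size=5=cap → OVERFLOW (fail)
13. enqueue(96): size=5=cap → OVERFLOW (fail)
14. enqueue(87): size=5=cap → OVERFLOW (fail)
15. dequeue(): size=4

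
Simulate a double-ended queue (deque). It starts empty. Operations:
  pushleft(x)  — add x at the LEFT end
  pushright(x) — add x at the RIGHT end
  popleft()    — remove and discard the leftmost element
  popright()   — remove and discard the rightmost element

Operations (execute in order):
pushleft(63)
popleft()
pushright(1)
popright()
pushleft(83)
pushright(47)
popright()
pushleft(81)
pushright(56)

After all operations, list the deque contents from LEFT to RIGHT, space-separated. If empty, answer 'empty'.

Answer: 81 83 56

Derivation:
pushleft(63): [63]
popleft(): []
pushright(1): [1]
popright(): []
pushleft(83): [83]
pushright(47): [83, 47]
popright(): [83]
pushleft(81): [81, 83]
pushright(56): [81, 83, 56]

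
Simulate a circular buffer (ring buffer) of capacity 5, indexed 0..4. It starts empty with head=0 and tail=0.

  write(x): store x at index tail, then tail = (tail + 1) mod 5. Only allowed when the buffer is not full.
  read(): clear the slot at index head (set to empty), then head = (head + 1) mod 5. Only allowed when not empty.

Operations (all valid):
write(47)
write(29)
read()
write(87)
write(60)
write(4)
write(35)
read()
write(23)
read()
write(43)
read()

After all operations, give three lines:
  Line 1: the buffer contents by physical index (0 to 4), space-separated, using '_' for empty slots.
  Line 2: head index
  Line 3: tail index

write(47): buf=[47 _ _ _ _], head=0, tail=1, size=1
write(29): buf=[47 29 _ _ _], head=0, tail=2, size=2
read(): buf=[_ 29 _ _ _], head=1, tail=2, size=1
write(87): buf=[_ 29 87 _ _], head=1, tail=3, size=2
write(60): buf=[_ 29 87 60 _], head=1, tail=4, size=3
write(4): buf=[_ 29 87 60 4], head=1, tail=0, size=4
write(35): buf=[35 29 87 60 4], head=1, tail=1, size=5
read(): buf=[35 _ 87 60 4], head=2, tail=1, size=4
write(23): buf=[35 23 87 60 4], head=2, tail=2, size=5
read(): buf=[35 23 _ 60 4], head=3, tail=2, size=4
write(43): buf=[35 23 43 60 4], head=3, tail=3, size=5
read(): buf=[35 23 43 _ 4], head=4, tail=3, size=4

Answer: 35 23 43 _ 4
4
3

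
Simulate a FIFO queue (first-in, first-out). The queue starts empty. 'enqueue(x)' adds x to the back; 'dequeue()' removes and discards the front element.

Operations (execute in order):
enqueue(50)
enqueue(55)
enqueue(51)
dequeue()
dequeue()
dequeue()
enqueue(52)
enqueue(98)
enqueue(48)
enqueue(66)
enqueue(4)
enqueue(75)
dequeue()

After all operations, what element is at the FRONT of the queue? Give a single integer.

enqueue(50): queue = [50]
enqueue(55): queue = [50, 55]
enqueue(51): queue = [50, 55, 51]
dequeue(): queue = [55, 51]
dequeue(): queue = [51]
dequeue(): queue = []
enqueue(52): queue = [52]
enqueue(98): queue = [52, 98]
enqueue(48): queue = [52, 98, 48]
enqueue(66): queue = [52, 98, 48, 66]
enqueue(4): queue = [52, 98, 48, 66, 4]
enqueue(75): queue = [52, 98, 48, 66, 4, 75]
dequeue(): queue = [98, 48, 66, 4, 75]

Answer: 98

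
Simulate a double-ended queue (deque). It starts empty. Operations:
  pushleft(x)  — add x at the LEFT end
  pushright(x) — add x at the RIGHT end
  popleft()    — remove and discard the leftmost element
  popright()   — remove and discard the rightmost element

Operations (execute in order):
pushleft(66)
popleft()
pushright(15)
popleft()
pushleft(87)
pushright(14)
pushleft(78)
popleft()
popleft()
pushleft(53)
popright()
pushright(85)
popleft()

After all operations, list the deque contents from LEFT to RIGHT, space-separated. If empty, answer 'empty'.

pushleft(66): [66]
popleft(): []
pushright(15): [15]
popleft(): []
pushleft(87): [87]
pushright(14): [87, 14]
pushleft(78): [78, 87, 14]
popleft(): [87, 14]
popleft(): [14]
pushleft(53): [53, 14]
popright(): [53]
pushright(85): [53, 85]
popleft(): [85]

Answer: 85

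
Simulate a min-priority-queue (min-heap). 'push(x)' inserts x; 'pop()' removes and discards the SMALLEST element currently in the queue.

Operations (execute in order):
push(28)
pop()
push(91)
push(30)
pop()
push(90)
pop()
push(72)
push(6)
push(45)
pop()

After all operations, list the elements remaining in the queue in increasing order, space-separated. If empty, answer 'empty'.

push(28): heap contents = [28]
pop() → 28: heap contents = []
push(91): heap contents = [91]
push(30): heap contents = [30, 91]
pop() → 30: heap contents = [91]
push(90): heap contents = [90, 91]
pop() → 90: heap contents = [91]
push(72): heap contents = [72, 91]
push(6): heap contents = [6, 72, 91]
push(45): heap contents = [6, 45, 72, 91]
pop() → 6: heap contents = [45, 72, 91]

Answer: 45 72 91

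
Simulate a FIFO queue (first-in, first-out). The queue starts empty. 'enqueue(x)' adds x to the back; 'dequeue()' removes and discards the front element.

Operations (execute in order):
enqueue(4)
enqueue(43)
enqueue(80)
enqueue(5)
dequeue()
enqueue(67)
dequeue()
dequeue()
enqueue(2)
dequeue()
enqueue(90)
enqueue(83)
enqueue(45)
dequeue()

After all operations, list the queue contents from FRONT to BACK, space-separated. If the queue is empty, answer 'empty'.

enqueue(4): [4]
enqueue(43): [4, 43]
enqueue(80): [4, 43, 80]
enqueue(5): [4, 43, 80, 5]
dequeue(): [43, 80, 5]
enqueue(67): [43, 80, 5, 67]
dequeue(): [80, 5, 67]
dequeue(): [5, 67]
enqueue(2): [5, 67, 2]
dequeue(): [67, 2]
enqueue(90): [67, 2, 90]
enqueue(83): [67, 2, 90, 83]
enqueue(45): [67, 2, 90, 83, 45]
dequeue(): [2, 90, 83, 45]

Answer: 2 90 83 45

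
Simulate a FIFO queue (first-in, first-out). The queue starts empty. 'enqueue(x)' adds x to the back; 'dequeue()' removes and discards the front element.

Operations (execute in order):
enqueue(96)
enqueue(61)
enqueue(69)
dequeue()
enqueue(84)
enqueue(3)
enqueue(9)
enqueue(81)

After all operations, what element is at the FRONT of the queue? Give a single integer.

Answer: 61

Derivation:
enqueue(96): queue = [96]
enqueue(61): queue = [96, 61]
enqueue(69): queue = [96, 61, 69]
dequeue(): queue = [61, 69]
enqueue(84): queue = [61, 69, 84]
enqueue(3): queue = [61, 69, 84, 3]
enqueue(9): queue = [61, 69, 84, 3, 9]
enqueue(81): queue = [61, 69, 84, 3, 9, 81]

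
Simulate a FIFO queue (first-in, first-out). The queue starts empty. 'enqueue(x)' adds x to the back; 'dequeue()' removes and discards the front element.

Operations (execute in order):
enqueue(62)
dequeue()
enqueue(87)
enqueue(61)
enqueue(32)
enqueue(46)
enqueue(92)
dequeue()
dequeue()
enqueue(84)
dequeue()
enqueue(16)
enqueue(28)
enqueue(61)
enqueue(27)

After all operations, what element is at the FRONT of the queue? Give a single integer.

Answer: 46

Derivation:
enqueue(62): queue = [62]
dequeue(): queue = []
enqueue(87): queue = [87]
enqueue(61): queue = [87, 61]
enqueue(32): queue = [87, 61, 32]
enqueue(46): queue = [87, 61, 32, 46]
enqueue(92): queue = [87, 61, 32, 46, 92]
dequeue(): queue = [61, 32, 46, 92]
dequeue(): queue = [32, 46, 92]
enqueue(84): queue = [32, 46, 92, 84]
dequeue(): queue = [46, 92, 84]
enqueue(16): queue = [46, 92, 84, 16]
enqueue(28): queue = [46, 92, 84, 16, 28]
enqueue(61): queue = [46, 92, 84, 16, 28, 61]
enqueue(27): queue = [46, 92, 84, 16, 28, 61, 27]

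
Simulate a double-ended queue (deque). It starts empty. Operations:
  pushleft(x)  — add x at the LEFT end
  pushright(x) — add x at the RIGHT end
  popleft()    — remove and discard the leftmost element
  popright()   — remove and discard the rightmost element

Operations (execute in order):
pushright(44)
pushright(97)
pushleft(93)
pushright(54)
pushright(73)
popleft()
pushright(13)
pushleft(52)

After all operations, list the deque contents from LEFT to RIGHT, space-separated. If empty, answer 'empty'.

Answer: 52 44 97 54 73 13

Derivation:
pushright(44): [44]
pushright(97): [44, 97]
pushleft(93): [93, 44, 97]
pushright(54): [93, 44, 97, 54]
pushright(73): [93, 44, 97, 54, 73]
popleft(): [44, 97, 54, 73]
pushright(13): [44, 97, 54, 73, 13]
pushleft(52): [52, 44, 97, 54, 73, 13]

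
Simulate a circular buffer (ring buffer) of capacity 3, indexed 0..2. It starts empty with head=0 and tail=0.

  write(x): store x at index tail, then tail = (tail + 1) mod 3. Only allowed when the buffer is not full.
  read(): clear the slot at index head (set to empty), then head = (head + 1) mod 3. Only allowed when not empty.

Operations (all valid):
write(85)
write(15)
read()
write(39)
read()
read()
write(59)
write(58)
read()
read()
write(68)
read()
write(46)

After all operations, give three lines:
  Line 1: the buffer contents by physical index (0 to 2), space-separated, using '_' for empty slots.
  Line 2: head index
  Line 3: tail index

write(85): buf=[85 _ _], head=0, tail=1, size=1
write(15): buf=[85 15 _], head=0, tail=2, size=2
read(): buf=[_ 15 _], head=1, tail=2, size=1
write(39): buf=[_ 15 39], head=1, tail=0, size=2
read(): buf=[_ _ 39], head=2, tail=0, size=1
read(): buf=[_ _ _], head=0, tail=0, size=0
write(59): buf=[59 _ _], head=0, tail=1, size=1
write(58): buf=[59 58 _], head=0, tail=2, size=2
read(): buf=[_ 58 _], head=1, tail=2, size=1
read(): buf=[_ _ _], head=2, tail=2, size=0
write(68): buf=[_ _ 68], head=2, tail=0, size=1
read(): buf=[_ _ _], head=0, tail=0, size=0
write(46): buf=[46 _ _], head=0, tail=1, size=1

Answer: 46 _ _
0
1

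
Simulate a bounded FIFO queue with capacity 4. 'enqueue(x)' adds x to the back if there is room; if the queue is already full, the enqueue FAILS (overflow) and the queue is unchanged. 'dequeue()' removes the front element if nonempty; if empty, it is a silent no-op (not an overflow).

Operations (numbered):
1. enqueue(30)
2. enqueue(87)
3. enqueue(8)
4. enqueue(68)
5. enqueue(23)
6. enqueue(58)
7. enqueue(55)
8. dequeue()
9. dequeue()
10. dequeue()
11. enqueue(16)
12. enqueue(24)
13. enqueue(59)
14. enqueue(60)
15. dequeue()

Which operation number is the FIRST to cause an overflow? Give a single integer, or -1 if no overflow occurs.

1. enqueue(30): size=1
2. enqueue(87): size=2
3. enqueue(8): size=3
4. enqueue(68): size=4
5. enqueue(23): size=4=cap → OVERFLOW (fail)
6. enqueue(58): size=4=cap → OVERFLOW (fail)
7. enqueue(55): size=4=cap → OVERFLOW (fail)
8. dequeue(): size=3
9. dequeue(): size=2
10. dequeue(): size=1
11. enqueue(16): size=2
12. enqueue(24): size=3
13. enqueue(59): size=4
14. enqueue(60): size=4=cap → OVERFLOW (fail)
15. dequeue(): size=3

Answer: 5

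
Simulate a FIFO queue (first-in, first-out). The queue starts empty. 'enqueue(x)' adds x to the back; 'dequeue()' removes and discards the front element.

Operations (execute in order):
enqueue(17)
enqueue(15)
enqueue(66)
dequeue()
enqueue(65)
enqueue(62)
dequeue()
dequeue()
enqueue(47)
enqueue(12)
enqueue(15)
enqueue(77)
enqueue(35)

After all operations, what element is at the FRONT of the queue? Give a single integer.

enqueue(17): queue = [17]
enqueue(15): queue = [17, 15]
enqueue(66): queue = [17, 15, 66]
dequeue(): queue = [15, 66]
enqueue(65): queue = [15, 66, 65]
enqueue(62): queue = [15, 66, 65, 62]
dequeue(): queue = [66, 65, 62]
dequeue(): queue = [65, 62]
enqueue(47): queue = [65, 62, 47]
enqueue(12): queue = [65, 62, 47, 12]
enqueue(15): queue = [65, 62, 47, 12, 15]
enqueue(77): queue = [65, 62, 47, 12, 15, 77]
enqueue(35): queue = [65, 62, 47, 12, 15, 77, 35]

Answer: 65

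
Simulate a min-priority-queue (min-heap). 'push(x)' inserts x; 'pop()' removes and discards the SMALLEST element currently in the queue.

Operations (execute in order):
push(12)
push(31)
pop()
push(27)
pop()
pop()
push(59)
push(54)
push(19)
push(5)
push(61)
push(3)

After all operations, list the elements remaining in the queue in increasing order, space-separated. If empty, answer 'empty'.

push(12): heap contents = [12]
push(31): heap contents = [12, 31]
pop() → 12: heap contents = [31]
push(27): heap contents = [27, 31]
pop() → 27: heap contents = [31]
pop() → 31: heap contents = []
push(59): heap contents = [59]
push(54): heap contents = [54, 59]
push(19): heap contents = [19, 54, 59]
push(5): heap contents = [5, 19, 54, 59]
push(61): heap contents = [5, 19, 54, 59, 61]
push(3): heap contents = [3, 5, 19, 54, 59, 61]

Answer: 3 5 19 54 59 61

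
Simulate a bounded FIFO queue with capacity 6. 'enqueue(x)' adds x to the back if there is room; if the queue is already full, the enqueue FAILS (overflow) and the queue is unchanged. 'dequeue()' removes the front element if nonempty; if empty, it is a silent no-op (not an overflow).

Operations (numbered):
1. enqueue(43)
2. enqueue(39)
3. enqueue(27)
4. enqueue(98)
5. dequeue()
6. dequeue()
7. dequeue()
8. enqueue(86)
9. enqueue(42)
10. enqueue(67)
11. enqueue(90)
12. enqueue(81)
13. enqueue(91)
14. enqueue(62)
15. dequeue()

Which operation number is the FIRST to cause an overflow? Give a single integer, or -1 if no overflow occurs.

Answer: 13

Derivation:
1. enqueue(43): size=1
2. enqueue(39): size=2
3. enqueue(27): size=3
4. enqueue(98): size=4
5. dequeue(): size=3
6. dequeue(): size=2
7. dequeue(): size=1
8. enqueue(86): size=2
9. enqueue(42): size=3
10. enqueue(67): size=4
11. enqueue(90): size=5
12. enqueue(81): size=6
13. enqueue(91): size=6=cap → OVERFLOW (fail)
14. enqueue(62): size=6=cap → OVERFLOW (fail)
15. dequeue(): size=5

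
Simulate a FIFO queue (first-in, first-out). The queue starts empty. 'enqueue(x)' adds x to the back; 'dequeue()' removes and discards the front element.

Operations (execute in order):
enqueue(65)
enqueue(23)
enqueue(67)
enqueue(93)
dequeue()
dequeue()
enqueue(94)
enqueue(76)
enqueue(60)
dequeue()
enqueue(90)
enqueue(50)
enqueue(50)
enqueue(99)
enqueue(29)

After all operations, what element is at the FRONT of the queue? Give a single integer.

Answer: 93

Derivation:
enqueue(65): queue = [65]
enqueue(23): queue = [65, 23]
enqueue(67): queue = [65, 23, 67]
enqueue(93): queue = [65, 23, 67, 93]
dequeue(): queue = [23, 67, 93]
dequeue(): queue = [67, 93]
enqueue(94): queue = [67, 93, 94]
enqueue(76): queue = [67, 93, 94, 76]
enqueue(60): queue = [67, 93, 94, 76, 60]
dequeue(): queue = [93, 94, 76, 60]
enqueue(90): queue = [93, 94, 76, 60, 90]
enqueue(50): queue = [93, 94, 76, 60, 90, 50]
enqueue(50): queue = [93, 94, 76, 60, 90, 50, 50]
enqueue(99): queue = [93, 94, 76, 60, 90, 50, 50, 99]
enqueue(29): queue = [93, 94, 76, 60, 90, 50, 50, 99, 29]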